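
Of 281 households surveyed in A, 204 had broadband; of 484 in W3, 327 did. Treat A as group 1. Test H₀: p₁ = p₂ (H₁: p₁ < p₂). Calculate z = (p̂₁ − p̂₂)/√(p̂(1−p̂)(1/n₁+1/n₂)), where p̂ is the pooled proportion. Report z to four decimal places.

z = 1.4572

p̂₁ = 204/281 = 0.725979, p̂₂ = 327/484 = 0.675620.
Pooled p̂ = (204+327)/(281+484) = 531/765 = 0.694118.
SE = √(0.212318 × 0.00562483) = 0.034558.
z = (0.725979 − 0.675620)/0.034558 = 0.050359/0.034558 = 1.4572.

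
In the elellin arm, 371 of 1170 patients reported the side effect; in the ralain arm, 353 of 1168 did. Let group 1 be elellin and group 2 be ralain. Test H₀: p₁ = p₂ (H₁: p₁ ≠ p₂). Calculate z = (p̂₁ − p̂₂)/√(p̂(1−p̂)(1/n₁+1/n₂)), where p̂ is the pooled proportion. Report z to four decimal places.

z = 0.7774

p̂₁ = 371/1170 ≈ 0.3170940, p̂₂ = 353/1168 ≈ 0.3022260.
Pooled p̂ = (371+353)/(1170+1168) = 724/2338 = 0.3096664.
SE = √(p̂(1−p̂)(1/n₁+1/n₂)) = √(0.3096664·0.6903336·0.00171087) = √(0.000365737) = 0.0191243.
z = (0.3170940 − 0.3022260)/0.0191243 = 0.0148680/0.0191243 = 0.7774.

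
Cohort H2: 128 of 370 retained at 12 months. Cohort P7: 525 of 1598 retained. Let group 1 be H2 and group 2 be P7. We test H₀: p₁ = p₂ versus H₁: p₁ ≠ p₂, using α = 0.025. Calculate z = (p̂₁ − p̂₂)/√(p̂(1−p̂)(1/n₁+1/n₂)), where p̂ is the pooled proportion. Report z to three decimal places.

z = 0.641

p̂₁ = 128/370 ≈ 0.34595, p̂₂ = 525/1598 ≈ 0.32854.
Pooled p̂ = (128+525)/(370+1598) = 653/1968 = 0.33181.
SE = √(p̂(1−p̂)(1/n₁+1/n₂)) = √(0.33181·0.66819·0.00332848) = √(0.000737964) = 0.02717.
z = (0.34595 − 0.32854)/0.02717 = 0.01741/0.02717 = 0.641.
Two-sided p-value ≈ 2·Φ(−0.641) = 0.5216; since p > α = 0.025, fail to reject H₀.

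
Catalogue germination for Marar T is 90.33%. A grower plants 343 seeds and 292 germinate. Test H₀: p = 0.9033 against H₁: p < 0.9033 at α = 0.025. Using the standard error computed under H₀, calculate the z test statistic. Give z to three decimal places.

p̂ = 292/343 = 0.85131.
Standard error under H₀: √(0.9033×0.0967/343) = 0.01596.
z = (0.85131 − 0.9033)/0.01596 = -0.05199/0.01596 = -3.258.
p-value = P(Z < -3.258) ≈ 0.0006; since p < α = 0.025, reject H₀.

z = -3.258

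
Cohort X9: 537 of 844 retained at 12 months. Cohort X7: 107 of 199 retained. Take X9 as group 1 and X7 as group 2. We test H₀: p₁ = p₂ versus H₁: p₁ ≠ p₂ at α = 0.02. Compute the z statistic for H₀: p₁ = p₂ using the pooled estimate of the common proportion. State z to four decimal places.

p̂₁ = 537/844 = 0.636256, p̂₂ = 107/199 = 0.537688.
Pooled p̂ = (537+107)/(844+199) = 644/1043 = 0.617450.
SE = √(p̂(1−p̂)(1/n₁+1/n₂)) = √(0.617450·0.382550·0.00620996) = √(0.00146683) = 0.038299.
z = (0.636256 − 0.537688)/0.038299 = 0.098568/0.038299 = 2.5736.
p-value = 2·P(Z > 2.574) ≈ 0.0101, so at α = 0.02 we reject H₀.

z = 2.5736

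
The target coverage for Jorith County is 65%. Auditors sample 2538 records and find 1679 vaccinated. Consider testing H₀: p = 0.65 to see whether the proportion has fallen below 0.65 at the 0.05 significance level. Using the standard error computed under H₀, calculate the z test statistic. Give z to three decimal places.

p̂ = 1679/2538 = 0.66154.
Under H₀, SE = √(0.65·0.35/2538) = √(8.96375e-05) = 0.00947.
z = (0.66154 − 0.65)/0.00947 = 0.01154/0.00947 = 1.219.
p-value = P(Z < 1.219) ≈ 0.8886, so at α = 0.05 we fail to reject H₀.

z = 1.219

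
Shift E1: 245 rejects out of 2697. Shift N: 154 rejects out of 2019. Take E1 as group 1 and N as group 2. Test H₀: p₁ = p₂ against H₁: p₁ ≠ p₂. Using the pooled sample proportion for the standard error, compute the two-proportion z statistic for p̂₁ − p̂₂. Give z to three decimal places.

z = 1.779

p̂₁ = 245/2697 ≈ 0.090842, p̂₂ = 154/2019 ≈ 0.076275.
Pooled p̂ = (245+154)/(2697+2019) = 399/4716 = 0.084606.
SE = √(p̂(1−p̂)(1/n₁+1/n₂)) = √(0.084606·0.915394·0.000866077) = √(6.70755e-05) = 0.008190.
z = (0.090842 − 0.076275)/0.008190 = 0.014567/0.008190 = 1.779.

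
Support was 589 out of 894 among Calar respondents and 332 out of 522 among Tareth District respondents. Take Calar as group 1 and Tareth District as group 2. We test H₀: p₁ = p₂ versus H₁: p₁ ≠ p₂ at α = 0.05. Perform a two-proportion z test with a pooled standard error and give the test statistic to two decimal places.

p̂₁ = 589/894 = 0.6588, p̂₂ = 332/522 = 0.6360.
Pooled p̂ = (589+332)/(894+522) = 921/1416 = 0.6504.
SE = √(0.227373 × 0.00303428) = 0.0263.
z = (0.6588 − 0.6360)/0.0263 = 0.0228/0.0263 = 0.87.
p-value = 2·P(Z > 0.869) ≈ 0.3849; since p > α = 0.05, fail to reject H₀.

z = 0.87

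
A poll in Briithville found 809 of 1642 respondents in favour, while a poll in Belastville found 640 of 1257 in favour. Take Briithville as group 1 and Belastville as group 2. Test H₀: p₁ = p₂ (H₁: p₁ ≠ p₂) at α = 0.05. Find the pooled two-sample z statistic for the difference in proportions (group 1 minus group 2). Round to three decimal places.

p̂₁ = 809/1642 ≈ 0.49269, p̂₂ = 640/1257 ≈ 0.50915.
Pooled p̂ = (809+640)/(1642+1257) = 1449/2899 = 0.49983.
SE = √(0.25 × 0.00140456) = 0.01874.
z = (0.49269 − 0.50915)/0.01874 = -0.01646/0.01874 = -0.878.
Two-sided p-value ≈ 2·Φ(−0.878) = 0.3798; since p > α = 0.05, fail to reject H₀.

z = -0.878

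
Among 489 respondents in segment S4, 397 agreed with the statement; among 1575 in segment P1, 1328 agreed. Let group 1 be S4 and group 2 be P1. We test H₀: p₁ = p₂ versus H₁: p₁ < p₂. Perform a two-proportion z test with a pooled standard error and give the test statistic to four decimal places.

z = -1.6326

p̂₁ = 397/489 ≈ 0.811861, p̂₂ = 1328/1575 ≈ 0.843175.
Pooled p̂ = (397+1328)/(489+1575) = 1725/2064 = 0.835756.
SE = √(p̂(1−p̂)(1/n₁+1/n₂)) = √(0.835756·0.164244·0.00267991) = √(0.000367866) = 0.019180.
z = (0.811861 − 0.843175)/0.019180 = -0.031314/0.019180 = -1.6326.
p-value = P(Z < -1.633) ≈ 0.0513.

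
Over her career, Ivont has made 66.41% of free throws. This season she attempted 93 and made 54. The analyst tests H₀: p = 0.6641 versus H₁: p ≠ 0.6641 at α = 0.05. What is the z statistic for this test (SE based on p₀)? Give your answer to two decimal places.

p̂ = 54/93 ≈ 0.5806.
Standard error under H₀: √(0.6641×0.3359/93) = 0.0490.
z = (0.5806 − 0.6641)/0.0490 = -0.0835/0.0490 = -1.70.
p-value = 2·P(Z > 1.704) ≈ 0.0884. With α = 0.05, fail to reject H₀.

z = -1.70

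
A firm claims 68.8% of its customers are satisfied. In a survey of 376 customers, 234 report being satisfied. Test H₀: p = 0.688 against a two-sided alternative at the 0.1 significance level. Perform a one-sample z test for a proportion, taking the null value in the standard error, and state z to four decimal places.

z = -2.7480

p̂ = 234/376 ≈ 0.6223404.
Under H₀, SE = √(0.688·0.312/376) = √(0.000570894) = 0.0238934.
z = (0.6223404 − 0.688)/0.0238934 = -0.0656596/0.0238934 = -2.7480.
Two-sided p-value ≈ 2·Φ(−2.748) = 0.0060; since p < α = 0.1, reject H₀.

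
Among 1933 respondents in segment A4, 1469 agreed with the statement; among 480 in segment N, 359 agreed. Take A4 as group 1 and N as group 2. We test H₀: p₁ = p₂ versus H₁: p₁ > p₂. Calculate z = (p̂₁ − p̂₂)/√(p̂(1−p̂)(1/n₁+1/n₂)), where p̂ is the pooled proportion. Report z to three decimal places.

p̂₁ = 1469/1933 ≈ 0.75996, p̂₂ = 359/480 ≈ 0.74792.
Pooled p̂ = (1469+359)/(1933+480) = 1828/2413 = 0.75756.
SE = √(0.183661 × 0.00260066) = 0.02186.
z = (0.75996 − 0.74792)/0.02186 = 0.01204/0.02186 = 0.551.
p-value = P(Z > 0.551) ≈ 0.2908.

z = 0.551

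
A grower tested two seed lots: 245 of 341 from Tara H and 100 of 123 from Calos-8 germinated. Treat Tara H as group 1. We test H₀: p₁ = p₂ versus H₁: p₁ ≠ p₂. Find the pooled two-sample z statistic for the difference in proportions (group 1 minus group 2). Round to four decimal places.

z = -2.0582

p̂₁ = 245/341 ≈ 0.718475, p̂₂ = 100/123 ≈ 0.813008.
Pooled p̂ = (245+100)/(341+123) = 345/464 = 0.743534.
SE = √(0.190691 × 0.0110626) = 0.045930.
z = (0.718475 − 0.813008)/0.045930 = -0.094533/0.045930 = -2.0582.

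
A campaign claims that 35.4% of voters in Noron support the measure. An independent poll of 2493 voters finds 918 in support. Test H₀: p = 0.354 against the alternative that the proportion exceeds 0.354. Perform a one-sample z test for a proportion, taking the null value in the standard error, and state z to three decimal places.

z = 1.486

p̂ = 918/2493 ≈ 0.368231.
Under H₀, SE = √(0.354·0.646/2493) = √(9.17304e-05) = 0.009578.
z = (0.368231 − 0.354)/0.009578 = 0.014231/0.009578 = 1.486.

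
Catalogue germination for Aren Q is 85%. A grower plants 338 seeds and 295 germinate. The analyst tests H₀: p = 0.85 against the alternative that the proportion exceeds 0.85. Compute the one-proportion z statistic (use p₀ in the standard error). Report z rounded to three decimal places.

z = 1.173

p̂ = 295/338 ≈ 0.87278.
Under H₀, SE = √(0.85·0.15/338) = √(0.000377219) = 0.01942.
z = (0.87278 − 0.85)/0.01942 = 0.02278/0.01942 = 1.173.
p-value = P(Z > 1.173) ≈ 0.1204.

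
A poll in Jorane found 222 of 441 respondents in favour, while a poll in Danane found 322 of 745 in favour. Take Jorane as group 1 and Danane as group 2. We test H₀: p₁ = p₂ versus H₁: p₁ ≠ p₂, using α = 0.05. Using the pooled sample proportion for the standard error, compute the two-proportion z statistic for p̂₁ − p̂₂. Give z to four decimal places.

z = 2.3778

p̂₁ = 222/441 = 0.503401, p̂₂ = 322/745 = 0.432215.
Pooled p̂ = (222+322)/(441+745) = 544/1186 = 0.458685.
SE = √(0.248293 × 0.00360986) = 0.029938.
z = (0.503401 − 0.432215)/0.029938 = 0.071186/0.029938 = 2.3778.
p-value = 2·P(Z > 2.378) ≈ 0.0174; since p < α = 0.05, reject H₀.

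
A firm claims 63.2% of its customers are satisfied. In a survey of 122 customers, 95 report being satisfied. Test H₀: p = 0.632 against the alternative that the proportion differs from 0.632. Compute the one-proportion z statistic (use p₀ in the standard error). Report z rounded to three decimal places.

z = 3.360

p̂ = 95/122 ≈ 0.77869.
Standard error under H₀: √(0.632×0.368/122) = 0.04366.
z = (0.77869 − 0.632)/0.04366 = 0.14669/0.04366 = 3.360.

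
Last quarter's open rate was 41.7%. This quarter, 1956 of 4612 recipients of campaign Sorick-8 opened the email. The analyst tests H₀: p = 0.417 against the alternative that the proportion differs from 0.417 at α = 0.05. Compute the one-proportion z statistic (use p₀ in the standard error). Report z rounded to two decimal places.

z = 0.98

p̂ = 1956/4612 ≈ 0.42411.
SE = √(p₀(1−p₀)/n) = √(0.24311/4612) = 0.00726.
z = (0.42411 − 0.417)/0.00726 = 0.00711/0.00726 = 0.98.
p-value = 2·P(Z > 0.979) ≈ 0.3274, so at α = 0.05 we fail to reject H₀.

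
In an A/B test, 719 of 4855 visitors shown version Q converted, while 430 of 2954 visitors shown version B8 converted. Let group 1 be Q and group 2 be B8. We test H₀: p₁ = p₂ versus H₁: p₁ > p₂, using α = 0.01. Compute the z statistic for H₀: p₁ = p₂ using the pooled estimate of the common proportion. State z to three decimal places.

p̂₁ = 719/4855 = 0.148095, p̂₂ = 430/2954 = 0.145565.
Pooled p̂ = (719+430)/(4855+2954) = 1149/7809 = 0.147138.
SE = √(0.125488 × 0.000544497) = 0.008266.
z = (0.148095 − 0.145565)/0.008266 = 0.002530/0.008266 = 0.306.
p-value = P(Z > 0.306) ≈ 0.3798. With α = 0.01, fail to reject H₀.

z = 0.306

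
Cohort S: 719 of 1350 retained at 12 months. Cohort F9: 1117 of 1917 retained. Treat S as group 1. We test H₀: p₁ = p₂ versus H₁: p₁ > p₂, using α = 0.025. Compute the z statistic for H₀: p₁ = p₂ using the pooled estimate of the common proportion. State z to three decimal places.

p̂₁ = 719/1350 = 0.53259, p̂₂ = 1117/1917 = 0.58268.
Pooled p̂ = (719+1117)/(1350+1917) = 1836/3267 = 0.56198.
SE = √(p̂(1−p̂)(1/n₁+1/n₂)) = √(0.56198·0.43802·0.00126239) = √(0.000310747) = 0.01763.
z = (0.53259 − 0.58268)/0.01763 = -0.05009/0.01763 = -2.841.
p-value = P(Z > -2.841) ≈ 0.9978. With α = 0.025, fail to reject H₀.

z = -2.841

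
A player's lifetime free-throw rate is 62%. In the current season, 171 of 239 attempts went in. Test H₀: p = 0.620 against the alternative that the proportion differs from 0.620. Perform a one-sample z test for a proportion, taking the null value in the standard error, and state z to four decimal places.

z = 3.0411

p̂ = 171/239 = 0.715481.
Under H₀, SE = √(0.62·0.38/239) = √(0.000985774) = 0.031397.
z = (0.715481 − 0.62)/0.031397 = 0.095481/0.031397 = 3.0411.
p-value = 2·P(Z > 3.041) ≈ 0.0024.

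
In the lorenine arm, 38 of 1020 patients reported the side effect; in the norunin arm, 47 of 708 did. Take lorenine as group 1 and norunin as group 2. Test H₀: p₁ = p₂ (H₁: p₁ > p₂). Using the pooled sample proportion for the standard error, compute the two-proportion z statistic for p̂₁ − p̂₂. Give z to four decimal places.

p̂₁ = 38/1020 ≈ 0.037255, p̂₂ = 47/708 ≈ 0.066384.
Pooled p̂ = (38+47)/(1020+708) = 85/1728 = 0.049190.
SE = √(p̂(1−p̂)(1/n₁+1/n₂)) = √(0.049190·0.950810·0.00239282) = √(0.000111913) = 0.010579.
z = (0.037255 − 0.066384)/0.010579 = -0.029129/0.010579 = -2.7535.
p-value = P(Z > -2.754) ≈ 0.9971.

z = -2.7535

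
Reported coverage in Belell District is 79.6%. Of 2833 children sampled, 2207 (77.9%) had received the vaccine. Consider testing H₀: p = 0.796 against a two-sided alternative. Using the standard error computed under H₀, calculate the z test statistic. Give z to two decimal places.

z = -2.24

p̂ = 2207/2833 = 0.7790.
SE = √(p₀(1−p₀)/n) = √(0.16238/2833) = 0.0076.
z = (0.7790 − 0.796)/0.0076 = -0.0170/0.0076 = -2.24.
Two-sided p-value ≈ 2·Φ(−2.241) = 0.0250.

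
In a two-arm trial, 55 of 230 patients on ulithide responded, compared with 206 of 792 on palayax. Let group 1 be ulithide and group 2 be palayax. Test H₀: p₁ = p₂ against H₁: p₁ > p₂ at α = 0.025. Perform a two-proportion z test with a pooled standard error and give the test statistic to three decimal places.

z = -0.642

p̂₁ = 55/230 ≈ 0.23913, p̂₂ = 206/792 ≈ 0.26010.
Pooled p̂ = (55+206)/(230+792) = 261/1022 = 0.25538.
SE = √(0.190162 × 0.00561045) = 0.03266.
z = (0.23913 − 0.26010)/0.03266 = -0.02097/0.03266 = -0.642.
p-value = P(Z > -0.642) ≈ 0.7396, so at α = 0.025 we fail to reject H₀.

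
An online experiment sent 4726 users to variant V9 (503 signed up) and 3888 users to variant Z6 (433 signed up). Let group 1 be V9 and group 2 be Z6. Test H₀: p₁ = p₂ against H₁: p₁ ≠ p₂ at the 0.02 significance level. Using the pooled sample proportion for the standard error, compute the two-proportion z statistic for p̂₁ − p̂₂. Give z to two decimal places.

p̂₁ = 503/4726 ≈ 0.10643, p̂₂ = 433/3888 ≈ 0.11137.
Pooled p̂ = (503+433)/(4726+3888) = 936/8614 = 0.10866.
SE = √(p̂(1−p̂)(1/n₁+1/n₂)) = √(0.10866·0.89134·0.000468797) = √(4.54045e-05) = 0.00674.
z = (0.10643 − 0.11137)/0.00674 = -0.00494/0.00674 = -0.73.
p-value = 2·P(Z > 0.733) ≈ 0.4639, so at α = 0.02 we fail to reject H₀.

z = -0.73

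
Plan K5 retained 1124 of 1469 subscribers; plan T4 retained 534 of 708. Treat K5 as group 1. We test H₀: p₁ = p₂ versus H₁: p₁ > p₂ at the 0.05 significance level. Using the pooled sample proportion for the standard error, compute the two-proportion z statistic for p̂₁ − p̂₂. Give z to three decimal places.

p̂₁ = 1124/1469 = 0.76515, p̂₂ = 534/708 = 0.75424.
Pooled p̂ = (1124+534)/(1469+708) = 1658/2177 = 0.76160.
SE = √(0.181566 × 0.00209316) = 0.01949.
z = (0.76515 − 0.75424)/0.01949 = 0.01091/0.01949 = 0.560.
p-value = P(Z > 0.560) ≈ 0.2879; since p > α = 0.05, fail to reject H₀.

z = 0.560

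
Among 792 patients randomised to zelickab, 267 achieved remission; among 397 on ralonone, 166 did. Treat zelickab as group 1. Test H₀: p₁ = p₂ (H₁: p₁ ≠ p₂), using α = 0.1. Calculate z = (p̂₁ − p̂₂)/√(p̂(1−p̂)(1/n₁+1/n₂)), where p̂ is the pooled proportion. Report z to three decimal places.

p̂₁ = 267/792 ≈ 0.33712, p̂₂ = 166/397 ≈ 0.41814.
Pooled p̂ = (267+166)/(792+397) = 433/1189 = 0.36417.
SE = √(0.231551 × 0.00378152) = 0.02959.
z = (0.33712 − 0.41814)/0.02959 = -0.08102/0.02959 = -2.738.
Two-sided p-value ≈ 2·Φ(−2.738) = 0.0062; since p < α = 0.1, reject H₀.

z = -2.738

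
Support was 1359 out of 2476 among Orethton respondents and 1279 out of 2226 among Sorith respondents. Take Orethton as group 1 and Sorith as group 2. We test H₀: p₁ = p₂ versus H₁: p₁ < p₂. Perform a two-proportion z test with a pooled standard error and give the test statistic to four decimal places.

z = -1.7733

p̂₁ = 1359/2476 = 0.548869, p̂₂ = 1279/2226 = 0.574573.
Pooled p̂ = (1359+1279)/(2476+2226) = 2638/4702 = 0.561038.
SE = √(0.246274 × 0.000853114) = 0.014495.
z = (0.548869 − 0.574573)/0.014495 = -0.025704/0.014495 = -1.7733.
p-value = P(Z < -1.773) ≈ 0.0381.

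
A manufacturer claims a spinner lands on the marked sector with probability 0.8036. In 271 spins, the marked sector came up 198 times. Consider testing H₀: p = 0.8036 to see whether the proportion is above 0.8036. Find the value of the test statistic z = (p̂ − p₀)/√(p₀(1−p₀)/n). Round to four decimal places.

p̂ = 198/271 ≈ 0.730627.
Standard error under H₀: √(0.8036×0.1964/271) = 0.024133.
z = (0.730627 − 0.8036)/0.024133 = -0.072973/0.024133 = -3.0238.
p-value = P(Z > -3.024) ≈ 0.9988.

z = -3.0238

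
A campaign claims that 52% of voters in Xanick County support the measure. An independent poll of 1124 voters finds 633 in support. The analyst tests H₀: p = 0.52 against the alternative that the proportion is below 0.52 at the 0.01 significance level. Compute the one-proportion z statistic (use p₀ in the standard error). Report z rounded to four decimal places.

p̂ = 633/1124 = 0.5631673.
Standard error under H₀: √(0.52×0.48/1124) = 0.0149018.
z = (0.5631673 − 0.52)/0.0149018 = 0.0431673/0.0149018 = 2.8968.
p-value = P(Z < 2.897) ≈ 0.9981, so at α = 0.01 we fail to reject H₀.

z = 2.8968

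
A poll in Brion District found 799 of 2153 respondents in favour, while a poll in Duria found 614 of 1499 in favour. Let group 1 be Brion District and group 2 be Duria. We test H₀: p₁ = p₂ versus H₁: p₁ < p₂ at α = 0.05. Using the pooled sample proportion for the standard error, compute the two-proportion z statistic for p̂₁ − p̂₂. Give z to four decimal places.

z = -2.3497

p̂₁ = 799/2153 ≈ 0.3711101, p̂₂ = 614/1499 ≈ 0.4096064.
Pooled p̂ = (799+614)/(2153+1499) = 1413/3652 = 0.3869113.
SE = √(p̂(1−p̂)(1/n₁+1/n₂)) = √(0.3869113·0.6130887·0.00113158) = √(0.000268423) = 0.0163836.
z = (0.3711101 − 0.4096064)/0.0163836 = -0.0384963/0.0163836 = -2.3497.
p-value = P(Z < -2.350) ≈ 0.0094, so at α = 0.05 we reject H₀.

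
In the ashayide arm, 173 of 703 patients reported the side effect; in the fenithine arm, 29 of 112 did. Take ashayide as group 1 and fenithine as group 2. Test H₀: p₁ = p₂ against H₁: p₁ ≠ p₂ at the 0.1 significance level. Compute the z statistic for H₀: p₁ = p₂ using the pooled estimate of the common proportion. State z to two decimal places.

p̂₁ = 173/703 = 0.2461, p̂₂ = 29/112 = 0.2589.
Pooled p̂ = (173+29)/(703+112) = 202/815 = 0.2479.
SE = √(0.186422 × 0.010351) = 0.0439.
z = (0.2461 − 0.2589)/0.0439 = -0.0128/0.0439 = -0.29.
Two-sided p-value ≈ 2·Φ(−0.292) = 0.7701. With α = 0.1, fail to reject H₀.

z = -0.29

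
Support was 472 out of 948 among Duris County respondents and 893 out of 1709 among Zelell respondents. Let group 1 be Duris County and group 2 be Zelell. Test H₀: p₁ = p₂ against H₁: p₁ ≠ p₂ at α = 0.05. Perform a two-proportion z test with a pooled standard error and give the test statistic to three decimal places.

z = -1.217

p̂₁ = 472/948 = 0.49789, p̂₂ = 893/1709 = 0.52253.
Pooled p̂ = (472+893)/(948+1709) = 1365/2657 = 0.51374.
SE = √(0.249811 × 0.00163999) = 0.02024.
z = (0.49789 − 0.52253)/0.02024 = -0.02464/0.02024 = -1.217.
Two-sided p-value ≈ 2·Φ(−1.217) = 0.2235. With α = 0.05, fail to reject H₀.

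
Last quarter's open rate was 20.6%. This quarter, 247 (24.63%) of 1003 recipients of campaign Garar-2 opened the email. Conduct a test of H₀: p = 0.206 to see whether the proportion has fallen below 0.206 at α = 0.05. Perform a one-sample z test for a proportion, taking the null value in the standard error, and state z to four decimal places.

z = 3.1528

p̂ = 247/1003 ≈ 0.246261.
SE = √(p₀(1−p₀)/n) = √(0.16356/1003) = 0.012770.
z = (0.246261 − 0.206)/0.012770 = 0.040261/0.012770 = 3.1528.
p-value = P(Z < 3.153) ≈ 0.9992. With α = 0.05, fail to reject H₀.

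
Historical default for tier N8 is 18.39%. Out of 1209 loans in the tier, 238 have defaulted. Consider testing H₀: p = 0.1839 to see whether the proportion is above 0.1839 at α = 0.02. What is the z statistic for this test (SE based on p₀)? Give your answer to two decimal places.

p̂ = 238/1209 ≈ 0.19686.
Standard error under H₀: √(0.1839×0.8161/1209) = 0.01114.
z = (0.19686 − 0.1839)/0.01114 = 0.01296/0.01114 = 1.16.
p-value = P(Z > 1.163) ≈ 0.1224; since p > α = 0.02, fail to reject H₀.

z = 1.16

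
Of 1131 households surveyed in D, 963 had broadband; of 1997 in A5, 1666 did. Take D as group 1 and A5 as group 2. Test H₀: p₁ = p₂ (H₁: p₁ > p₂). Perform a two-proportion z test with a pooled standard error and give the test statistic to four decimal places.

z = 1.2628

p̂₁ = 963/1131 ≈ 0.851459, p̂₂ = 1666/1997 ≈ 0.834251.
Pooled p̂ = (963+1666)/(1131+1997) = 2629/3128 = 0.840473.
SE = √(p̂(1−p̂)(1/n₁+1/n₂)) = √(0.840473·0.159527·0.00138492) = √(0.000185688) = 0.013627.
z = (0.851459 − 0.834251)/0.013627 = 0.017208/0.013627 = 1.2628.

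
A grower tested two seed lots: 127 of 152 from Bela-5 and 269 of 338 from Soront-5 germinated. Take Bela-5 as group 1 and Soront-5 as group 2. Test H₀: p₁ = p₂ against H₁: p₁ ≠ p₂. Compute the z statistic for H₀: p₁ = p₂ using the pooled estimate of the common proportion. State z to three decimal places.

z = 1.032

p̂₁ = 127/152 ≈ 0.83553, p̂₂ = 269/338 ≈ 0.79586.
Pooled p̂ = (127+269)/(152+338) = 396/490 = 0.80816.
SE = √(0.155035 × 0.00953753) = 0.03845.
z = (0.83553 − 0.79586)/0.03845 = 0.03967/0.03845 = 1.032.
p-value = 2·P(Z > 1.032) ≈ 0.3023.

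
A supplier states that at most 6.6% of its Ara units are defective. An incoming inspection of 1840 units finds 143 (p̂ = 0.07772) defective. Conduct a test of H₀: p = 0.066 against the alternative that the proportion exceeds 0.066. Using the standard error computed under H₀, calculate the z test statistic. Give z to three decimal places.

z = 2.024

p̂ = 143/1840 = 0.07772.
Under H₀, SE = √(0.066·0.934/1840) = √(3.35022e-05) = 0.00579.
z = (0.07772 − 0.066)/0.00579 = 0.01172/0.00579 = 2.024.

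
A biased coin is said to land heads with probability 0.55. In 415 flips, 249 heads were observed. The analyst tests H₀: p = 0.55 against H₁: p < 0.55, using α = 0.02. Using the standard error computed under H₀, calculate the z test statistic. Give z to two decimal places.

p̂ = 249/415 = 0.6000.
SE = √(p₀(1−p₀)/n) = √(0.2475/415) = 0.0244.
z = (0.6000 − 0.55)/0.0244 = 0.0500/0.0244 = 2.05.
p-value = P(Z < 2.047) ≈ 0.9797; since p > α = 0.02, fail to reject H₀.

z = 2.05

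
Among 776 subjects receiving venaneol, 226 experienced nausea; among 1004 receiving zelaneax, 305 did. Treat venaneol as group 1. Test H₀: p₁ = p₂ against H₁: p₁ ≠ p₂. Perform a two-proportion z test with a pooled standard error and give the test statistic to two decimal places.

p̂₁ = 226/776 ≈ 0.29124, p̂₂ = 305/1004 ≈ 0.30378.
Pooled p̂ = (226+305)/(776+1004) = 531/1780 = 0.29831.
SE = √(0.209323 × 0.00228468) = 0.02187.
z = (0.29124 − 0.30378)/0.02187 = -0.01254/0.02187 = -0.57.

z = -0.57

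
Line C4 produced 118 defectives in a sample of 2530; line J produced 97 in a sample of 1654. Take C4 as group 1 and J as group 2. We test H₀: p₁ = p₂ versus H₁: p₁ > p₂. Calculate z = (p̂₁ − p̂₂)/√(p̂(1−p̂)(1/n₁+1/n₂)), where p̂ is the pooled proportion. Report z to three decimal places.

z = -1.720

p̂₁ = 118/2530 ≈ 0.046640, p̂₂ = 97/1654 ≈ 0.058646.
Pooled p̂ = (118+97)/(2530+1654) = 215/4184 = 0.051386.
SE = √(0.0487457 × 0.000999852) = 0.006981.
z = (0.046640 − 0.058646)/0.006981 = -0.012006/0.006981 = -1.720.
p-value = P(Z > -1.720) ≈ 0.9573.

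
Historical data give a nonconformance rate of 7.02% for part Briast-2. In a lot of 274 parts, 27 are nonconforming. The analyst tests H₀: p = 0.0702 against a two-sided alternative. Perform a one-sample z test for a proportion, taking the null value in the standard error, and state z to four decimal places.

p̂ = 27/274 = 0.098540.
SE = √(p₀(1−p₀)/n) = √(0.065272/274) = 0.015434.
z = (0.098540 − 0.0702)/0.015434 = 0.028340/0.015434 = 1.8362.

z = 1.8362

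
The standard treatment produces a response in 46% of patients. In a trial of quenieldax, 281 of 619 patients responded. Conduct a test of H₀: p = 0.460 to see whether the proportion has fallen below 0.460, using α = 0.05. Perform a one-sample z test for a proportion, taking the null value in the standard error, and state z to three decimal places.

z = -0.302

p̂ = 281/619 ≈ 0.45396.
Under H₀, SE = √(0.46·0.54/619) = √(0.000401292) = 0.02003.
z = (0.45396 − 0.46)/0.02003 = -0.00604/0.02003 = -0.302.
p-value = P(Z < -0.302) ≈ 0.3815, so at α = 0.05 we fail to reject H₀.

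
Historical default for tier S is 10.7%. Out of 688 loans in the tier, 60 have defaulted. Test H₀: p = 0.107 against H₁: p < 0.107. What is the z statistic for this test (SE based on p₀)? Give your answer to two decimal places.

z = -1.68

p̂ = 60/688 ≈ 0.0872.
Standard error under H₀: √(0.107×0.893/688) = 0.0118.
z = (0.0872 − 0.107)/0.0118 = -0.0198/0.0118 = -1.68.
p-value = P(Z < -1.679) ≈ 0.0465.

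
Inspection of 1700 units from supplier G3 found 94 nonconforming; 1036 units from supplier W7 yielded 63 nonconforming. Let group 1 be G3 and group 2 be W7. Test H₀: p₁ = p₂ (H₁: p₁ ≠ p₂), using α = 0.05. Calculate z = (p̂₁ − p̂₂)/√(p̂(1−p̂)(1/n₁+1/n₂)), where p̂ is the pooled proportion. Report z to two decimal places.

z = -0.60

p̂₁ = 94/1700 ≈ 0.0553, p̂₂ = 63/1036 ≈ 0.0608.
Pooled p̂ = (94+63)/(1700+1036) = 157/2736 = 0.0574.
SE = √(p̂(1−p̂)(1/n₁+1/n₂)) = √(0.0574·0.9426·0.00155349) = √(8.40284e-05) = 0.0092.
z = (0.0553 − 0.0608)/0.0092 = -0.0055/0.0092 = -0.60.
Two-sided p-value ≈ 2·Φ(−0.602) = 0.5473. With α = 0.05, fail to reject H₀.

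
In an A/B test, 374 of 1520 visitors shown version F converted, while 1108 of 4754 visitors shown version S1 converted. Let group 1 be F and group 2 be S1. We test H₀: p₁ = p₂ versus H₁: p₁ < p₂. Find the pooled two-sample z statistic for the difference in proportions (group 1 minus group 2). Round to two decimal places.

p̂₁ = 374/1520 = 0.2461, p̂₂ = 1108/4754 = 0.2331.
Pooled p̂ = (374+1108)/(1520+4754) = 1482/6274 = 0.2362.
SE = √(p̂(1−p̂)(1/n₁+1/n₂)) = √(0.2362·0.7638·0.000868244) = √(0.000156645) = 0.0125.
z = (0.2461 − 0.2331)/0.0125 = 0.0130/0.0125 = 1.04.
p-value = P(Z < 1.038) ≈ 0.8503.

z = 1.04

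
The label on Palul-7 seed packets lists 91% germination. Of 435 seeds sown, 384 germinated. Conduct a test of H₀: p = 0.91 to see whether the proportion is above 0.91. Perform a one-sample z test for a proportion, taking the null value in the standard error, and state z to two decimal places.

z = -1.99

p̂ = 384/435 ≈ 0.8828.
SE = √(p₀(1−p₀)/n) = √(0.0819/435) = 0.0137.
z = (0.8828 − 0.91)/0.0137 = -0.0272/0.0137 = -1.99.
p-value = P(Z > -1.985) ≈ 0.9764.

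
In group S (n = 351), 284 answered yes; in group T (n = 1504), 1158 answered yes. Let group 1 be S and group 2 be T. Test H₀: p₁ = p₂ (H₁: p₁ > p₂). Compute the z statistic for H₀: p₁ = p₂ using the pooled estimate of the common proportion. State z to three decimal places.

p̂₁ = 284/351 ≈ 0.80912, p̂₂ = 1158/1504 ≈ 0.76995.
Pooled p̂ = (284+1158)/(351+1504) = 1442/1855 = 0.77736.
SE = √(p̂(1−p̂)(1/n₁+1/n₂)) = √(0.77736·0.22264·0.0035139) = √(0.000608158) = 0.02466.
z = (0.80912 − 0.76995)/0.02466 = 0.03917/0.02466 = 1.588.
p-value = P(Z > 1.588) ≈ 0.0561.

z = 1.588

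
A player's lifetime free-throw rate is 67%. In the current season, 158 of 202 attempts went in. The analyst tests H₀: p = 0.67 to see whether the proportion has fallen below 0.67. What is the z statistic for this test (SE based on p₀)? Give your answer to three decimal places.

p̂ = 158/202 ≈ 0.78218.
SE = √(p₀(1−p₀)/n) = √(0.2211/202) = 0.03308.
z = (0.78218 − 0.67)/0.03308 = 0.11218/0.03308 = 3.391.

z = 3.391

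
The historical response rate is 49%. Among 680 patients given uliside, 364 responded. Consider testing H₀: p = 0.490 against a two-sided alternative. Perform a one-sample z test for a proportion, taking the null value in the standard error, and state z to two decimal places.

z = 2.36

p̂ = 364/680 = 0.5353.
SE = √(p₀(1−p₀)/n) = √(0.2499/680) = 0.0192.
z = (0.5353 − 0.49)/0.0192 = 0.0453/0.0192 = 2.36.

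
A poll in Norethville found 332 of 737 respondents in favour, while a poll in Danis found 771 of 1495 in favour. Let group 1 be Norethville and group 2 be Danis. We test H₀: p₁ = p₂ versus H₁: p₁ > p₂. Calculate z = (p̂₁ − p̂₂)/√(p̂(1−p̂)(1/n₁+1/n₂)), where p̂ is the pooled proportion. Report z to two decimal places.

p̂₁ = 332/737 ≈ 0.4505, p̂₂ = 771/1495 ≈ 0.5157.
Pooled p̂ = (332+771)/(737+1495) = 1103/2232 = 0.4942.
SE = √(0.249966 × 0.00202575) = 0.0225.
z = (0.4505 − 0.5157)/0.0225 = -0.0652/0.0225 = -2.90.
p-value = P(Z > -2.899) ≈ 0.9981.

z = -2.90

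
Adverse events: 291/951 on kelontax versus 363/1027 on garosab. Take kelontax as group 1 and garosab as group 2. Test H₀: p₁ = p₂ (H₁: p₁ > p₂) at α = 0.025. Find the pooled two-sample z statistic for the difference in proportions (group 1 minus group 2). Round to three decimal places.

z = -2.242

p̂₁ = 291/951 = 0.30599, p̂₂ = 363/1027 = 0.35346.
Pooled p̂ = (291+363)/(951+1027) = 654/1978 = 0.33064.
SE = √(0.221316 × 0.00202523) = 0.02117.
z = (0.30599 − 0.35346)/0.02117 = -0.04747/0.02117 = -2.242.
p-value = P(Z > -2.242) ≈ 0.9875, so at α = 0.025 we fail to reject H₀.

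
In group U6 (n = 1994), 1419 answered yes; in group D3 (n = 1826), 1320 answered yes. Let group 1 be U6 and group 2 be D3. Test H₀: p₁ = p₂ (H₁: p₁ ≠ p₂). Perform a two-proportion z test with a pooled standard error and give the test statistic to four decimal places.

p̂₁ = 1419/1994 = 0.7116349, p̂₂ = 1320/1826 = 0.7228916.
Pooled p̂ = (1419+1320)/(1994+1826) = 2739/3820 = 0.7170157.
SE = √(p̂(1−p̂)(1/n₁+1/n₂)) = √(0.7170157·0.2829843·0.00104915) = √(0.000212877) = 0.0145903.
z = (0.7116349 − 0.7228916)/0.0145903 = -0.0112567/0.0145903 = -0.7715.
Two-sided p-value ≈ 2·Φ(−0.772) = 0.4404.

z = -0.7715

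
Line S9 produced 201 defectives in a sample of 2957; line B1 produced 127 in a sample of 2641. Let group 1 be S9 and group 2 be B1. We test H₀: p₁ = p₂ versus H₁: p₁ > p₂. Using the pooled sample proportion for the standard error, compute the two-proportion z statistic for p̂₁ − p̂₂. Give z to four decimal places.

p̂₁ = 201/2957 = 0.0679743, p̂₂ = 127/2641 = 0.0480878.
Pooled p̂ = (201+127)/(2957+2641) = 328/5598 = 0.0585924.
SE = √(p̂(1−p̂)(1/n₁+1/n₂)) = √(0.0585924·0.9414076·0.000716825) = √(3.95396e-05) = 0.0062880.
z = (0.0679743 − 0.0480878)/0.0062880 = 0.0198865/0.0062880 = 3.1626.
p-value = P(Z > 3.163) ≈ 0.0008.

z = 3.1626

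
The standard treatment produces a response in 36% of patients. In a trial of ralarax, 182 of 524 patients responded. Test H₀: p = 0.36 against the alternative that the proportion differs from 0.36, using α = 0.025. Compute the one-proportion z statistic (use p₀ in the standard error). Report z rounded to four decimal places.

z = -0.6043

p̂ = 182/524 = 0.347328.
Standard error under H₀: √(0.36×0.64/524) = 0.020969.
z = (0.347328 − 0.36)/0.020969 = -0.012672/0.020969 = -0.6043.
p-value = 2·P(Z > 0.604) ≈ 0.5456, so at α = 0.025 we fail to reject H₀.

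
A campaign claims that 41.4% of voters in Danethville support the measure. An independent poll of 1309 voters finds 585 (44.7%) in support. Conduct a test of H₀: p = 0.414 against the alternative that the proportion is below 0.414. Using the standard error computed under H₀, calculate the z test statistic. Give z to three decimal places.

z = 2.417

p̂ = 585/1309 = 0.446906.
Under H₀, SE = √(0.414·0.586/1309) = √(0.000185335) = 0.013614.
z = (0.446906 − 0.414)/0.013614 = 0.032906/0.013614 = 2.417.
p-value = P(Z < 2.417) ≈ 0.9922.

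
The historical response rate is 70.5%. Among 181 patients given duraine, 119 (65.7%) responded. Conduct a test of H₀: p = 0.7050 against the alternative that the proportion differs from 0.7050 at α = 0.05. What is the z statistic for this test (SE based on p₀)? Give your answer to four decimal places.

p̂ = 119/181 = 0.657459.
SE = √(p₀(1−p₀)/n) = √(0.20798/181) = 0.033897.
z = (0.657459 − 0.705)/0.033897 = -0.047541/0.033897 = -1.4025.
Two-sided p-value ≈ 2·Φ(−1.403) = 0.1608. With α = 0.05, fail to reject H₀.

z = -1.4025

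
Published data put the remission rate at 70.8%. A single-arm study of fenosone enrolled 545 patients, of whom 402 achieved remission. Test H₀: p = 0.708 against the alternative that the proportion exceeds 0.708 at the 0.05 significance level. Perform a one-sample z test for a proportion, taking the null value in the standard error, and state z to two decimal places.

p̂ = 402/545 = 0.7376.
Standard error under H₀: √(0.708×0.292/545) = 0.0195.
z = (0.7376 − 0.708)/0.0195 = 0.0296/0.0195 = 1.52.
p-value = P(Z > 1.521) ≈ 0.0642, so at α = 0.05 we fail to reject H₀.

z = 1.52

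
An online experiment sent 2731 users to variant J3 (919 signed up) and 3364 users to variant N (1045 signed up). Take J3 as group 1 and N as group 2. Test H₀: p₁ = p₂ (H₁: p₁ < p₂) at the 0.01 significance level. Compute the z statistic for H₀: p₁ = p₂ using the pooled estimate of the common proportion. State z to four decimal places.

p̂₁ = 919/2731 ≈ 0.3365068, p̂₂ = 1045/3364 ≈ 0.3106421.
Pooled p̂ = (919+1045)/(2731+3364) = 1964/6095 = 0.3222313.
SE = √(p̂(1−p̂)(1/n₁+1/n₂)) = √(0.3222313·0.6777687·0.000663431) = √(0.000144892) = 0.0120371.
z = (0.3365068 − 0.3106421)/0.0120371 = 0.0258647/0.0120371 = 2.1487.
p-value = P(Z < 2.149) ≈ 0.9842, so at α = 0.01 we fail to reject H₀.

z = 2.1487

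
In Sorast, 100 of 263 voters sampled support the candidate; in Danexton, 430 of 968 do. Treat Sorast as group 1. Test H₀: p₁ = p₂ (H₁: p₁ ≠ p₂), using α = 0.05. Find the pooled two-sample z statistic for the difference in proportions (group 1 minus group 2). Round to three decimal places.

p̂₁ = 100/263 = 0.38023, p̂₂ = 430/968 = 0.44421.
Pooled p̂ = (100+430)/(263+968) = 530/1231 = 0.43054.
SE = √(0.245176 × 0.00483534) = 0.03443.
z = (0.38023 − 0.44421)/0.03443 = -0.06398/0.03443 = -1.858.
p-value = 2·P(Z > 1.858) ≈ 0.0631, so at α = 0.05 we fail to reject H₀.

z = -1.858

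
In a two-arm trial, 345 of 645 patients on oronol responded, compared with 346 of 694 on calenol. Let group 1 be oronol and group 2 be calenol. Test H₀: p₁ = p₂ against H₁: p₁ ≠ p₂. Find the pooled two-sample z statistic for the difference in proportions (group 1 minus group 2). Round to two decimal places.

p̂₁ = 345/645 ≈ 0.5349, p̂₂ = 346/694 ≈ 0.4986.
Pooled p̂ = (345+346)/(645+694) = 691/1339 = 0.5161.
SE = √(p̂(1−p̂)(1/n₁+1/n₂)) = √(0.5161·0.4839·0.00299131) = √(0.000747056) = 0.0273.
z = (0.5349 − 0.4986)/0.0273 = 0.0363/0.0273 = 1.33.

z = 1.33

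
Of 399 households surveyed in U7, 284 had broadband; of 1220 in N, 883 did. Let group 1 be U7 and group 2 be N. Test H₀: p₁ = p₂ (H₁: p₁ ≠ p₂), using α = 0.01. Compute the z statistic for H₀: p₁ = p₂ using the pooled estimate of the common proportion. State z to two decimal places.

p̂₁ = 284/399 ≈ 0.7118, p̂₂ = 883/1220 ≈ 0.7238.
Pooled p̂ = (284+883)/(399+1220) = 1167/1619 = 0.7208.
SE = √(0.201241 × 0.00332594) = 0.0259.
z = (0.7118 − 0.7238)/0.0259 = -0.0120/0.0259 = -0.46.
Two-sided p-value ≈ 2·Φ(−0.463) = 0.6430; since p > α = 0.01, fail to reject H₀.

z = -0.46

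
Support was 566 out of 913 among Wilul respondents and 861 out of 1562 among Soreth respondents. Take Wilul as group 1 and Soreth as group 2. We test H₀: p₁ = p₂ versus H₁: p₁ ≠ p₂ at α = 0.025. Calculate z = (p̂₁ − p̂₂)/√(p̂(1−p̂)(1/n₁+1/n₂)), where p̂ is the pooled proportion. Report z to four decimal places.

z = 3.3384

p̂₁ = 566/913 = 0.619934, p̂₂ = 861/1562 = 0.551216.
Pooled p̂ = (566+861)/(913+1562) = 1427/2475 = 0.576566.
SE = √(0.244138 × 0.0017355) = 0.020584.
z = (0.619934 − 0.551216)/0.020584 = 0.068718/0.020584 = 3.3384.
Two-sided p-value ≈ 2·Φ(−3.338) = 0.0008; since p < α = 0.025, reject H₀.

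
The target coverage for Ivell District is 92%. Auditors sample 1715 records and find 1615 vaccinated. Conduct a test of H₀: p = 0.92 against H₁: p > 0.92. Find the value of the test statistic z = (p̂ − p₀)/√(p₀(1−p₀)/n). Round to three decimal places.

z = 3.311

p̂ = 1615/1715 ≈ 0.94169.
Under H₀, SE = √(0.92·0.08/1715) = √(4.29155e-05) = 0.00655.
z = (0.94169 − 0.92)/0.00655 = 0.02169/0.00655 = 3.311.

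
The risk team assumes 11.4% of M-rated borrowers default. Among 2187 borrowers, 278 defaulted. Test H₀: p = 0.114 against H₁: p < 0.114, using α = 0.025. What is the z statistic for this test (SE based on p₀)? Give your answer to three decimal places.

z = 1.930

p̂ = 278/2187 ≈ 0.127115.
Standard error under H₀: √(0.114×0.886/2187) = 0.006796.
z = (0.127115 − 0.114)/0.006796 = 0.013115/0.006796 = 1.930.
p-value = P(Z < 1.930) ≈ 0.9732, so at α = 0.025 we fail to reject H₀.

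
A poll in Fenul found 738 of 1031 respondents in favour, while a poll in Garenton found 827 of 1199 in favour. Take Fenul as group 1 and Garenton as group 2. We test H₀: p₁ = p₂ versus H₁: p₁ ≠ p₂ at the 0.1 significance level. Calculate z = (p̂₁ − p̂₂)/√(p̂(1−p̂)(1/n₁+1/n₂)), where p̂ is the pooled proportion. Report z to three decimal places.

z = 1.342

p̂₁ = 738/1031 = 0.71581, p̂₂ = 827/1199 = 0.68974.
Pooled p̂ = (738+827)/(1031+1199) = 1565/2230 = 0.70179.
SE = √(p̂(1−p̂)(1/n₁+1/n₂)) = √(0.70179·0.29821·0.00180396) = √(0.000377532) = 0.01943.
z = (0.71581 − 0.68974)/0.01943 = 0.02607/0.01943 = 1.342.
Two-sided p-value ≈ 2·Φ(−1.342) = 0.1797. With α = 0.1, fail to reject H₀.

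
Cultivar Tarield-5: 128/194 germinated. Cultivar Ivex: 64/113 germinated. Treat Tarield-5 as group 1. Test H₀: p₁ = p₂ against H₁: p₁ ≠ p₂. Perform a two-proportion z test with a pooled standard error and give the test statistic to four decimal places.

z = 1.6310

p̂₁ = 128/194 ≈ 0.659794, p̂₂ = 64/113 ≈ 0.566372.
Pooled p̂ = (128+64)/(194+113) = 192/307 = 0.625407.
SE = √(p̂(1−p̂)(1/n₁+1/n₂)) = √(0.625407·0.374593·0.0140042) = √(0.00328081) = 0.057278.
z = (0.659794 − 0.566372)/0.057278 = 0.093422/0.057278 = 1.6310.
p-value = 2·P(Z > 1.631) ≈ 0.1029.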